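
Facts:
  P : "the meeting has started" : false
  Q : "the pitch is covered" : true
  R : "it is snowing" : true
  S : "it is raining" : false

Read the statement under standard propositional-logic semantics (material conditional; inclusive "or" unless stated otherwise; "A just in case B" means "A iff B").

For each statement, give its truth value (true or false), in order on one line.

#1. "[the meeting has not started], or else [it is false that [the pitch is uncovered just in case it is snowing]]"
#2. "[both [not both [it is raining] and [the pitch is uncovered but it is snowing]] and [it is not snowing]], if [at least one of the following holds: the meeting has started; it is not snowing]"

#1: Parsed as ~P | ~(~Q <-> R)

~P = ~F = T
~Q = ~T = F
~Q <-> R = F <-> T = F
~(~Q <-> R) = ~F = T
~P | ~(~Q <-> R) = T | T = T
Hence #1 is true.

#2: Formalization: (P | ~R) -> ((S nand (~Q & R)) & ~R)

~R = ~T = F
P | ~R = F | F = F
~Q = ~T = F
~Q & R = F & T = F
S nand (~Q & R) = F nand F = T
~R = ~T = F
(S nand (~Q & R)) & ~R = T & F = F
(P | ~R) -> ((S nand (~Q & R)) & ~R) = F -> F = T
Hence #2 is true.

#1 T, #2 T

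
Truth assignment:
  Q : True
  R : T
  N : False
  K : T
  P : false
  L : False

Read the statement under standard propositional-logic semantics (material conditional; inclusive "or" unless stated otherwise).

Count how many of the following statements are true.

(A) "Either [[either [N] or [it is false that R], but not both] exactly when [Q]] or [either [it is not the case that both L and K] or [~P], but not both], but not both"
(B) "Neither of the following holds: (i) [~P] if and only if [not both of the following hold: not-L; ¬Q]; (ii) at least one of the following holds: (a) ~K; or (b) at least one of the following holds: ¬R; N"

0

(A): In symbols: ((N xor ~R) <-> Q) xor ((L nand K) xor ~P)

~R = ~T = F
N xor ~R = F xor F = F
(N xor ~R) <-> Q = F <-> T = F
L nand K = F nand T = T
~P = ~F = T
(L nand K) xor ~P = T xor T = F
((N xor ~R) <-> Q) xor ((L nand K) xor ~P) = F xor F = F
Thus (A) is false.

(B): In symbols: (~P <-> (~L nand ~Q)) nor (~K | (~R | N))

~P = ~F = T
~L = ~F = T
~Q = ~T = F
~L nand ~Q = T nand F = T
~P <-> (~L nand ~Q) = T <-> T = T
~K = ~T = F
~R = ~T = F
~R | N = F | F = F
~K | (~R | N) = F | F = F
(~P <-> (~L nand ~Q)) nor (~K | (~R | N)) = T nor F = F
Thus (B) is false.

Count: 0.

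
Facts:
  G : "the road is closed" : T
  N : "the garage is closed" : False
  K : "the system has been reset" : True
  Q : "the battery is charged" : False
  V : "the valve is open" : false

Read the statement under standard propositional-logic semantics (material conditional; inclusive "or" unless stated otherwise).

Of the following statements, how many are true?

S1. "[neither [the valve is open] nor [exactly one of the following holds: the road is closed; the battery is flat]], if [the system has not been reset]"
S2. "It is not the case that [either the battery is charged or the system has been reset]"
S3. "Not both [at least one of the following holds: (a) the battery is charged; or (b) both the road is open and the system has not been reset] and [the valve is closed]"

S1: This is not K -> (V nor (G xor not Q)).

not K = not True = False
not Q = not False = True
G xor not Q = True xor True = False
V nor (G xor not Q) = False nor False = True
not K -> (V nor (G xor not Q)) = False -> True = True
Hence S1 is true.

S2: Parsed as not (Q or K)

Q or K = False or True = True
not (Q or K) = not True = False
So S2 is false.

S3: Parsed as (Q or (not G and not K)) nand not V

not G = not True = False
not K = not True = False
not G and not K = False and False = False
Q or (not G and not K) = False or False = False
not V = not False = True
(Q or (not G and not K)) nand not V = False nand True = True
So S3 is true.

True statements: 2.

2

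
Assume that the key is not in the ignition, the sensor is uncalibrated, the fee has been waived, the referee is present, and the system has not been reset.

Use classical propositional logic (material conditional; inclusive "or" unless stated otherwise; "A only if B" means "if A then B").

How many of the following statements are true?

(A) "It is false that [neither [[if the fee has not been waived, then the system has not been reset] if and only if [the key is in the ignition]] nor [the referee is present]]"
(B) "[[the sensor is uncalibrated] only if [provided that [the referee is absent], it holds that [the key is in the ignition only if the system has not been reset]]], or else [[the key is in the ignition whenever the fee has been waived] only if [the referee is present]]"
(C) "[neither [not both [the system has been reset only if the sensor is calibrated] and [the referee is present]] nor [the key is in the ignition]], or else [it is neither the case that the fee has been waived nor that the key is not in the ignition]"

3

Let G = "the fee has been waived" (T), M = "the system has been reset" (F), Q = "the key is in the ignition" (F), K = "the referee is present" (T), L = "the sensor is calibrated" (F).

(A): Formalization: ¬(((¬G → ¬M) ↔ Q) ↓ K)

¬G = ¬T = F
¬M = ¬F = T
¬G → ¬M = F → T = T
(¬G → ¬M) ↔ Q = T ↔ F = F
((¬G → ¬M) ↔ Q) ↓ K = F ↓ T = F
¬(((¬G → ¬M) ↔ Q) ↓ K) = ¬F = T
Hence (A) is true.

(B): Formalization: (¬L → (¬K → (Q → ¬M))) ∨ ((G → Q) → K)

¬L = ¬F = T
¬K = ¬T = F
¬M = ¬F = T
Q → ¬M = F → T = T
¬K → (Q → ¬M) = F → T = T
¬L → (¬K → (Q → ¬M)) = T → T = T
G → Q = T → F = F
(G → Q) → K = F → T = T
(¬L → (¬K → (Q → ¬M))) ∨ ((G → Q) → K) = T ∨ T = T
Hence (B) is true.

(C): In symbols: (((M → L) ↑ K) ↓ Q) ∨ (G ↓ ¬Q)

M → L = F → F = T
(M → L) ↑ K = T ↑ T = F
((M → L) ↑ K) ↓ Q = F ↓ F = T
¬Q = ¬F = T
G ↓ ¬Q = T ↓ T = F
(((M → L) ↑ K) ↓ Q) ∨ (G ↓ ¬Q) = T ∨ F = T
Hence (C) is true.

Count: 3.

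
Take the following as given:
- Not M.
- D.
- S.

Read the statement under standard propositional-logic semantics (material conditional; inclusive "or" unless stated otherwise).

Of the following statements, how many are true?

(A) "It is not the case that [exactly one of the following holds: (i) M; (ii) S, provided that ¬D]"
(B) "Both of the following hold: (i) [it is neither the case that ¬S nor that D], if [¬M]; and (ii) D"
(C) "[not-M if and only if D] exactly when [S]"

1

(A): Formalization: ¬(M ⊕ (¬D → S))

¬D = ¬T = F
¬D → S = F → T = T
M ⊕ (¬D → S) = F ⊕ T = T
¬(M ⊕ (¬D → S)) = ¬T = F
Hence (A) is false.

(B): Formalization: (¬M → (¬S ↓ D)) ∧ D

¬M = ¬F = T
¬S = ¬T = F
¬S ↓ D = F ↓ T = F
¬M → (¬S ↓ D) = T → F = F
(¬M → (¬S ↓ D)) ∧ D = F ∧ T = F
So (B) is false.

(C): Parsed as (¬M ↔ D) ↔ S

¬M = ¬F = T
¬M ↔ D = T ↔ T = T
(¬M ↔ D) ↔ S = T ↔ T = T
Thus (C) is true.

True statements: 1.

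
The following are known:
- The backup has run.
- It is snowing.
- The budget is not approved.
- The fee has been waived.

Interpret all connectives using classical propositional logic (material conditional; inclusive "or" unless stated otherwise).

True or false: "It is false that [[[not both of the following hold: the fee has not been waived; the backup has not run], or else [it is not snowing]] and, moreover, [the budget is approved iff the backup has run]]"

True

Let S = "the fee has been waived" (T), P = "the backup has run" (T), Q = "it is snowing" (T), R = "the budget is approved" (F).
In symbols: ~(((~S nand ~P) | ~Q) & (R <-> P))

~S = ~T = F
~P = ~T = F
~S nand ~P = F nand F = T
~Q = ~T = F
(~S nand ~P) | ~Q = T | F = T
R <-> P = F <-> T = F
((~S nand ~P) | ~Q) & (R <-> P) = T & F = F
~(((~S nand ~P) | ~Q) & (R <-> P)) = ~F = T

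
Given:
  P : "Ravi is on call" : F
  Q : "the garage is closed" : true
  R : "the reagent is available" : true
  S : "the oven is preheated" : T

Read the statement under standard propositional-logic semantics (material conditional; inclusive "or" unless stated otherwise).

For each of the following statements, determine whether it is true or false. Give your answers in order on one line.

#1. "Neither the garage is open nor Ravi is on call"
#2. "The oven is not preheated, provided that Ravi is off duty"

#1 true; #2 false

#1: Formalization: not Q nor P

not Q = not True = False
not Q nor P = False nor False = True
Thus #1 is true.

#2: Parsed as not P -> not S

not P = not False = True
not S = not True = False
not P -> not S = True -> False = False
Hence #2 is false.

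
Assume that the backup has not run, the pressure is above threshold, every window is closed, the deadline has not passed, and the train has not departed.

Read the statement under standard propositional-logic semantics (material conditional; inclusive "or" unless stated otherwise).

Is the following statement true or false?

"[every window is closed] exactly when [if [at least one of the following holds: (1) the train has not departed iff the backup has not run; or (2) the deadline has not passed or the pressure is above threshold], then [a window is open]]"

False

Let R = "a window is open" (F), U = "the train has departed" (F), P = "the backup has run" (F), S = "the deadline has passed" (F), Q = "the pressure is above threshold" (T).
In symbols: ¬R ↔ (((¬U ↔ ¬P) ∨ (¬S ∨ Q)) → R)

¬R = ¬F = T
¬U = ¬F = T
¬P = ¬F = T
¬U ↔ ¬P = T ↔ T = T
¬S = ¬F = T
¬S ∨ Q = T ∨ T = T
(¬U ↔ ¬P) ∨ (¬S ∨ Q) = T ∨ T = T
((¬U ↔ ¬P) ∨ (¬S ∨ Q)) → R = T → F = F
¬R ↔ (((¬U ↔ ¬P) ∨ (¬S ∨ Q)) → R) = T ↔ F = F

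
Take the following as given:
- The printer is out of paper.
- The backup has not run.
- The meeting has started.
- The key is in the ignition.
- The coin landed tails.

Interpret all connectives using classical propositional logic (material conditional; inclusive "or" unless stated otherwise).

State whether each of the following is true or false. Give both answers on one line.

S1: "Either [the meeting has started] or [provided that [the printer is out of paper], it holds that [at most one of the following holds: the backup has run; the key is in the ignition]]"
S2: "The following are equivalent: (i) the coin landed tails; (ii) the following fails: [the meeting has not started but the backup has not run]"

Let L = "the meeting has started" (T), Q = "the printer has paper" (F), U = "the backup has run" (F), S = "the key is in the ignition" (T), H = "the coin landed heads" (F).

S1: Parsed as L ∨ (¬Q → (U ↑ S))

¬Q = ¬F = T
U ↑ S = F ↑ T = T
¬Q → (U ↑ S) = T → T = T
L ∨ (¬Q → (U ↑ S)) = T ∨ T = T
Hence S1 is true.

S2: This is ¬H ↔ ¬(¬L ∧ ¬U).

¬H = ¬F = T
¬L = ¬T = F
¬U = ¬F = T
¬L ∧ ¬U = F ∧ T = F
¬(¬L ∧ ¬U) = ¬F = T
¬H ↔ ¬(¬L ∧ ¬U) = T ↔ T = T
So S2 is true.

S1 True, S2 True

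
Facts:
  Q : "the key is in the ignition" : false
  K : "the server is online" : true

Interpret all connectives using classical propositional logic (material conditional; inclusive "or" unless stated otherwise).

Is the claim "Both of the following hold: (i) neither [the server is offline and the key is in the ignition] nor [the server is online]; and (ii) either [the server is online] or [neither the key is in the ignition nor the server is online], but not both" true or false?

Values: K=T, Q=F.
This is ((~K & Q) nor K) & (K xor (Q nor K)).

~K = ~T = F
~K & Q = F & F = F
(~K & Q) nor K = F nor T = F
Q nor K = F nor T = F
K xor (Q nor K) = T xor F = T
((~K & Q) nor K) & (K xor (Q nor K)) = F & T = F

False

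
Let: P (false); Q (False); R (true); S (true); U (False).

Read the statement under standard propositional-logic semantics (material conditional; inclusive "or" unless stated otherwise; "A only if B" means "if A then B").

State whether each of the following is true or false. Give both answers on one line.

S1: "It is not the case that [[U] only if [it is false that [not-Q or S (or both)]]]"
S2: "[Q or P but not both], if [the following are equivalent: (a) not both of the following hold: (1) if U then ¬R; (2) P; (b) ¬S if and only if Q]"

S1: In symbols: not (U -> not (not Q or S))

not Q = not False = True
not Q or S = True or True = True
not (not Q or S) = not True = False
U -> not (not Q or S) = False -> False = True
not (U -> not (not Q or S)) = not True = False
So S1 is false.

S2: This is (((U -> not R) nand P) iff (not S iff Q)) -> (Q xor P).

not R = not True = False
U -> not R = False -> False = True
(U -> not R) nand P = True nand False = True
not S = not True = False
not S iff Q = False iff False = True
((U -> not R) nand P) iff (not S iff Q) = True iff True = True
Q xor P = False xor False = False
(((U -> not R) nand P) iff (not S iff Q)) -> (Q xor P) = True -> False = False
Thus S2 is false.

S1 False, S2 False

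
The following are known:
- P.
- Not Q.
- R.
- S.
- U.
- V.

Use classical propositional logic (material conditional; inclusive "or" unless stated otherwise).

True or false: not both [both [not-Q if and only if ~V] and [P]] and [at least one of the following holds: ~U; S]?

True.

This is ((not Q iff not V) and P) nand (not U or S).

not Q = not False = True
not V = not True = False
not Q iff not V = True iff False = False
(not Q iff not V) and P = False and True = False
not U = not True = False
not U or S = False or True = True
((not Q iff not V) and P) nand (not U or S) = False nand True = True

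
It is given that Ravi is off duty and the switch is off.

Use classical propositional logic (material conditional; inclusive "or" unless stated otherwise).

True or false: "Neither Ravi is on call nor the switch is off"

Let L = "Ravi is on call" (F), V = "the switch is on" (F).
Parsed as L ↓ ¬V

¬V = ¬F = T
L ↓ ¬V = F ↓ T = F

False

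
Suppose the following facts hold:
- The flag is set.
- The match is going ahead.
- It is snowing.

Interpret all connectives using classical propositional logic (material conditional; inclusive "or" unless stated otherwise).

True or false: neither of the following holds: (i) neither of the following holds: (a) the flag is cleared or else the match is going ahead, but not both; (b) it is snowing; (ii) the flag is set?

False

Let P = "the flag is set" (T), K = "the match is cancelled" (F), N = "it is snowing" (T).
Formalization: ((¬P ⊕ ¬K) ↓ N) ↓ P

¬P = ¬T = F
¬K = ¬F = T
¬P ⊕ ¬K = F ⊕ T = T
(¬P ⊕ ¬K) ↓ N = T ↓ T = F
((¬P ⊕ ¬K) ↓ N) ↓ P = F ↓ T = F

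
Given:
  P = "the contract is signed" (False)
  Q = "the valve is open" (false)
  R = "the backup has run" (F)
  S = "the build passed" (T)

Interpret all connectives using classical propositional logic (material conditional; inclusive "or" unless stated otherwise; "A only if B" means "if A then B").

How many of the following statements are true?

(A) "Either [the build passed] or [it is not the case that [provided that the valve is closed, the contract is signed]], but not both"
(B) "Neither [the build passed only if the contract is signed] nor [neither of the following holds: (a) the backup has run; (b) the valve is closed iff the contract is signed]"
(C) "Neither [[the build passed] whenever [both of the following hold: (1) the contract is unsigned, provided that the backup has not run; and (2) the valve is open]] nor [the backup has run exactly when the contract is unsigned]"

0

(A): Formalization: S xor ~(~Q -> P)

~Q = ~F = T
~Q -> P = T -> F = F
~(~Q -> P) = ~F = T
S xor ~(~Q -> P) = T xor T = F
Thus (A) is false.

(B): Parsed as (S -> P) nor (R nor (~Q <-> P))

S -> P = T -> F = F
~Q = ~F = T
~Q <-> P = T <-> F = F
R nor (~Q <-> P) = F nor F = T
(S -> P) nor (R nor (~Q <-> P)) = F nor T = F
So (B) is false.

(C): Formalization: (((~R -> ~P) & Q) -> S) nor (R <-> ~P)

~R = ~F = T
~P = ~F = T
~R -> ~P = T -> T = T
(~R -> ~P) & Q = T & F = F
((~R -> ~P) & Q) -> S = F -> T = T
~P = ~F = T
R <-> ~P = F <-> T = F
(((~R -> ~P) & Q) -> S) nor (R <-> ~P) = T nor F = F
Hence (C) is false.

Count: 0.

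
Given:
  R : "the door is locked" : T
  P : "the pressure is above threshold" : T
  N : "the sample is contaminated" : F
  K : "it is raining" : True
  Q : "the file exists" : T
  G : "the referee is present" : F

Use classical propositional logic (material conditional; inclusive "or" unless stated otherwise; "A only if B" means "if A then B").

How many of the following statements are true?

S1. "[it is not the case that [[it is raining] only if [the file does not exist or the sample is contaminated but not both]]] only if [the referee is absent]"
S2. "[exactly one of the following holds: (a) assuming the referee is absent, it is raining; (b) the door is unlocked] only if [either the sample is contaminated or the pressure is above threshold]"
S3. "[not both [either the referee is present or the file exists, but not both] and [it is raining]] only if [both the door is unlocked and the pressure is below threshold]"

S1: Parsed as ~(K -> (~Q xor N)) -> ~G

~Q = ~T = F
~Q xor N = F xor F = F
K -> (~Q xor N) = T -> F = F
~(K -> (~Q xor N)) = ~F = T
~G = ~F = T
~(K -> (~Q xor N)) -> ~G = T -> T = T
Hence S1 is true.

S2: Formalization: ((~G -> K) xor ~R) -> (N | P)

~G = ~F = T
~G -> K = T -> T = T
~R = ~T = F
(~G -> K) xor ~R = T xor F = T
N | P = F | T = T
((~G -> K) xor ~R) -> (N | P) = T -> T = T
Thus S2 is true.

S3: In symbols: ((G xor Q) nand K) -> (~R & ~P)

G xor Q = F xor T = T
(G xor Q) nand K = T nand T = F
~R = ~T = F
~P = ~T = F
~R & ~P = F & F = F
((G xor Q) nand K) -> (~R & ~P) = F -> F = T
Thus S3 is true.

Count: 3.

3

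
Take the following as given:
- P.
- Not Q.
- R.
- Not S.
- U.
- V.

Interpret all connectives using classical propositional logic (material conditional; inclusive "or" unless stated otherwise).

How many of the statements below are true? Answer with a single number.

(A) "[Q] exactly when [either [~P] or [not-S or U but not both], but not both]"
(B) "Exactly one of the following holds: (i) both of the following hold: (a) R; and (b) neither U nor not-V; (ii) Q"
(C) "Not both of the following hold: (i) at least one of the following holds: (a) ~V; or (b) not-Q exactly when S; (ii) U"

2

(A): Formalization: Q <-> (~P xor (~S xor U))

~P = ~T = F
~S = ~F = T
~S xor U = T xor T = F
~P xor (~S xor U) = F xor F = F
Q <-> (~P xor (~S xor U)) = F <-> F = T
So (A) is true.

(B): Parsed as (R & (U nor ~V)) xor Q

~V = ~T = F
U nor ~V = T nor F = F
R & (U nor ~V) = T & F = F
(R & (U nor ~V)) xor Q = F xor F = F
So (B) is false.

(C): Parsed as (~V | (~Q <-> S)) nand U

~V = ~T = F
~Q = ~F = T
~Q <-> S = T <-> F = F
~V | (~Q <-> S) = F | F = F
(~V | (~Q <-> S)) nand U = F nand T = T
Hence (C) is true.

2 of the 3 statements are true ((A), (C)).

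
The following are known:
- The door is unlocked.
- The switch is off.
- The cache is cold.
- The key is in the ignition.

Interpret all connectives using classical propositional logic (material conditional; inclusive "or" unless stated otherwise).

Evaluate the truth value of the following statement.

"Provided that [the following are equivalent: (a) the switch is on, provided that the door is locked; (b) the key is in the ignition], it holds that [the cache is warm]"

The statement is false.

Let S = "the door is locked" (False), D = "the switch is on" (False), W = "the key is in the ignition" (True), U = "the cache is warm" (False).
Parsed as ((S -> D) iff W) -> U

S -> D = False -> False = True
(S -> D) iff W = True iff True = True
((S -> D) iff W) -> U = True -> False = False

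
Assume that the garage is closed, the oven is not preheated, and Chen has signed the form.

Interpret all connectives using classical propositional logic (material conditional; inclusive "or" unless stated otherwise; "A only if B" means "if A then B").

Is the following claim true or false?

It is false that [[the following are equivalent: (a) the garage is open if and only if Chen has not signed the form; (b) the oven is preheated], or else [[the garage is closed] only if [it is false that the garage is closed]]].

The statement is true.

Let P = "the garage is closed" (T), U = "Chen has signed the form" (T), K = "the oven is preheated" (F).
In symbols: ¬(((¬P ↔ ¬U) ↔ K) ∨ (P → ¬P))

¬P = ¬T = F
¬U = ¬T = F
¬P ↔ ¬U = F ↔ F = T
(¬P ↔ ¬U) ↔ K = T ↔ F = F
¬P = ¬T = F
P → ¬P = T → F = F
((¬P ↔ ¬U) ↔ K) ∨ (P → ¬P) = F ∨ F = F
¬(((¬P ↔ ¬U) ↔ K) ∨ (P → ¬P)) = ¬F = T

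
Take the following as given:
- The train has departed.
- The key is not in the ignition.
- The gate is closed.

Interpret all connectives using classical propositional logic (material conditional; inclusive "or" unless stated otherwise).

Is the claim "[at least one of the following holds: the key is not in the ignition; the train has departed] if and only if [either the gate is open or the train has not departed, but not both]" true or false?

Let D = "the key is in the ignition" (F), L = "the train has departed" (T), W = "the gate is open" (F).
Parsed as (¬D ∨ L) ↔ (W ⊕ ¬L)

¬D = ¬F = T
¬D ∨ L = T ∨ T = T
¬L = ¬T = F
W ⊕ ¬L = F ⊕ F = F
(¬D ∨ L) ↔ (W ⊕ ¬L) = T ↔ F = F

The statement is false.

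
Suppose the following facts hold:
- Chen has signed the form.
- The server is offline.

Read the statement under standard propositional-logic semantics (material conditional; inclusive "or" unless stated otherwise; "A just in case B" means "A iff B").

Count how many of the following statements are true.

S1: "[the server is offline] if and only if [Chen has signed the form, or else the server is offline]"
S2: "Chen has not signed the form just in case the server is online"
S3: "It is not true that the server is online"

3

Let Q = "the server is online" (F), P = "Chen has signed the form" (T).

S1: This is ~Q <-> (P | ~Q).

~Q = ~F = T
~Q = ~F = T
P | ~Q = T | T = T
~Q <-> (P | ~Q) = T <-> T = T
Thus S1 is true.

S2: Parsed as ~P <-> Q

~P = ~T = F
~P <-> Q = F <-> F = T
So S2 is true.

S3: In symbols: ~Q

~Q = ~F = T
Hence S3 is true.

True statements: 3 (S1, S2, S3).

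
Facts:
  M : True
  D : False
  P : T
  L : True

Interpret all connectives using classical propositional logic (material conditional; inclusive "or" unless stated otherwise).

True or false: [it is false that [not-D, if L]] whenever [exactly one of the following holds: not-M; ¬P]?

true

Formalization: (¬M ⊕ ¬P) → ¬(L → ¬D)

¬M = ¬T = F
¬P = ¬T = F
¬M ⊕ ¬P = F ⊕ F = F
¬D = ¬F = T
L → ¬D = T → T = T
¬(L → ¬D) = ¬T = F
(¬M ⊕ ¬P) → ¬(L → ¬D) = F → F = T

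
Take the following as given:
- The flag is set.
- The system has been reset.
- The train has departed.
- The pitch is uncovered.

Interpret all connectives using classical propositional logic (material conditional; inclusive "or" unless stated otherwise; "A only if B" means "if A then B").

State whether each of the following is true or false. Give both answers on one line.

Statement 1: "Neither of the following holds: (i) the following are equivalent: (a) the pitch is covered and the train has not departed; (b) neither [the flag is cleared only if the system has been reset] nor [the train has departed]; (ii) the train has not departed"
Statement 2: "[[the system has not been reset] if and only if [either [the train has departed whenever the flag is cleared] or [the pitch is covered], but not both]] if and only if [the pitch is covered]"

Statement 1 False; Statement 2 True

Let V = "the pitch is covered" (False), P = "the train has departed" (True), S = "the flag is set" (True), M = "the system has been reset" (True).

Statement 1: In symbols: ((V and not P) iff ((not S -> M) nor P)) nor not P

not P = not True = False
V and not P = False and False = False
not S = not True = False
not S -> M = False -> True = True
(not S -> M) nor P = True nor True = False
(V and not P) iff ((not S -> M) nor P) = False iff False = True
not P = not True = False
((V and not P) iff ((not S -> M) nor P)) nor not P = True nor False = False
Thus Statement 1 is false.

Statement 2: Formalization: (not M iff ((not S -> P) xor V)) iff V

not M = not True = False
not S = not True = False
not S -> P = False -> True = True
(not S -> P) xor V = True xor False = True
not M iff ((not S -> P) xor V) = False iff True = False
(not M iff ((not S -> P) xor V)) iff V = False iff False = True
So Statement 2 is true.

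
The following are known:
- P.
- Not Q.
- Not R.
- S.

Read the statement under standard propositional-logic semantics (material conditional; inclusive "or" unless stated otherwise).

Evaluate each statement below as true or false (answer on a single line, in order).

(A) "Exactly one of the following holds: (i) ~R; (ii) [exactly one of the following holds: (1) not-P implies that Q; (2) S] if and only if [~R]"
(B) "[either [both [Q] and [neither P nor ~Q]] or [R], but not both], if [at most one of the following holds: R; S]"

(A) T, (B) F

(A): In symbols: not R xor (((not P -> Q) xor S) iff not R)

not R = not False = True
not P = not True = False
not P -> Q = False -> False = True
(not P -> Q) xor S = True xor True = False
not R = not False = True
((not P -> Q) xor S) iff not R = False iff True = False
not R xor (((not P -> Q) xor S) iff not R) = True xor False = True
So (A) is true.

(B): This is (R nand S) -> ((Q and (P nor not Q)) xor R).

R nand S = False nand True = True
not Q = not False = True
P nor not Q = True nor True = False
Q and (P nor not Q) = False and False = False
(Q and (P nor not Q)) xor R = False xor False = False
(R nand S) -> ((Q and (P nor not Q)) xor R) = True -> False = False
Hence (B) is false.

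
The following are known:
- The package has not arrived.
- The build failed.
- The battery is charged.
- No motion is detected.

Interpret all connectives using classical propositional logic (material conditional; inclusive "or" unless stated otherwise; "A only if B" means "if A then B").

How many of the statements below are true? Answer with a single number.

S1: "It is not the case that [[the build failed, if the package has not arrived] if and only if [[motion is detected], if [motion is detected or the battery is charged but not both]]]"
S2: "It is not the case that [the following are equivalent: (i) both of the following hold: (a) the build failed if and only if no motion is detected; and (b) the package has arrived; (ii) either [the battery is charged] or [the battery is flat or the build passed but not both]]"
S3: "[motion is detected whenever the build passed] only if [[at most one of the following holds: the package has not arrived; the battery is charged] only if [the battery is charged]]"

Let P = "the package has arrived" (False), Q = "the build passed" (False), S = "motion is detected" (False), R = "the battery is charged" (True).

S1: In symbols: not ((not P -> not Q) iff ((S xor R) -> S))

not P = not False = True
not Q = not False = True
not P -> not Q = True -> True = True
S xor R = False xor True = True
(S xor R) -> S = True -> False = False
(not P -> not Q) iff ((S xor R) -> S) = True iff False = False
not ((not P -> not Q) iff ((S xor R) -> S)) = not False = True
So S1 is true.

S2: In symbols: not (((not Q iff not S) and P) iff (R or (not R xor Q)))

not Q = not False = True
not S = not False = True
not Q iff not S = True iff True = True
(not Q iff not S) and P = True and False = False
not R = not True = False
not R xor Q = False xor False = False
R or (not R xor Q) = True or False = True
((not Q iff not S) and P) iff (R or (not R xor Q)) = False iff True = False
not (((not Q iff not S) and P) iff (R or (not R xor Q))) = not False = True
Hence S2 is true.

S3: This is (Q -> S) -> ((not P nand R) -> R).

Q -> S = False -> False = True
not P = not False = True
not P nand R = True nand True = False
(not P nand R) -> R = False -> True = True
(Q -> S) -> ((not P nand R) -> R) = True -> True = True
Thus S3 is true.

True statements: 3 (S1, S2, S3).

3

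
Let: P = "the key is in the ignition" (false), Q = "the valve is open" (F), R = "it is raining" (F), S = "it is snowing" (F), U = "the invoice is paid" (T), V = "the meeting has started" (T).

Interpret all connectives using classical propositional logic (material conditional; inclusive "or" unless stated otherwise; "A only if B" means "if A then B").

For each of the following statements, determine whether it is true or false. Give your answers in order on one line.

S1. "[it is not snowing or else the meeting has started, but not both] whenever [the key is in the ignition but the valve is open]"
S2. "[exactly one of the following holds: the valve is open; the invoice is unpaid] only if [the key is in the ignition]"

S1 T, S2 T

S1: In symbols: (P and Q) -> (not S xor V)

P and Q = False and False = False
not S = not False = True
not S xor V = True xor True = False
(P and Q) -> (not S xor V) = False -> False = True
Thus S1 is true.

S2: Formalization: (Q xor not U) -> P

not U = not True = False
Q xor not U = False xor False = False
(Q xor not U) -> P = False -> False = True
Thus S2 is true.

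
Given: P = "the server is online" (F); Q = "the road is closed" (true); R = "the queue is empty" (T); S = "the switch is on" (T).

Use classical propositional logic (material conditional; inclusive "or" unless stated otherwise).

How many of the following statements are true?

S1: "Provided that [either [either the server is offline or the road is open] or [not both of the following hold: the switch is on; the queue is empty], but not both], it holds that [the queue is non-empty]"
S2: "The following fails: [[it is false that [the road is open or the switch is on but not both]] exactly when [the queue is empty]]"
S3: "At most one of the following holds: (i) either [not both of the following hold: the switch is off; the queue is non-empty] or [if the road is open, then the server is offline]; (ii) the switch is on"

1

S1: Formalization: ((not P or not Q) xor (S nand R)) -> not R

not P = not False = True
not Q = not True = False
not P or not Q = True or False = True
S nand R = True nand True = False
(not P or not Q) xor (S nand R) = True xor False = True
not R = not True = False
((not P or not Q) xor (S nand R)) -> not R = True -> False = False
Thus S1 is false.

S2: Formalization: not (not (not Q xor S) iff R)

not Q = not True = False
not Q xor S = False xor True = True
not (not Q xor S) = not True = False
not (not Q xor S) iff R = False iff True = False
not (not (not Q xor S) iff R) = not False = True
So S2 is true.

S3: In symbols: ((not S nand not R) or (not Q -> not P)) nand S

not S = not True = False
not R = not True = False
not S nand not R = False nand False = True
not Q = not True = False
not P = not False = True
not Q -> not P = False -> True = True
(not S nand not R) or (not Q -> not P) = True or True = True
((not S nand not R) or (not Q -> not P)) nand S = True nand True = False
Hence S3 is false.

1 of the 3 statements is true.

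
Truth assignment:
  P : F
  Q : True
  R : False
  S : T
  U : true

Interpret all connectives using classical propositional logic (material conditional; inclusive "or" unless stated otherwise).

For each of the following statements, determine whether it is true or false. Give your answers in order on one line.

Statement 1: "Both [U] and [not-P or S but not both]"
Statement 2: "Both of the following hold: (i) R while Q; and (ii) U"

Statement 1 false; Statement 2 false

Statement 1: In symbols: U & (~P xor S)

~P = ~F = T
~P xor S = T xor T = F
U & (~P xor S) = T & F = F
So Statement 1 is false.

Statement 2: In symbols: (R & Q) & U

R & Q = F & T = F
(R & Q) & U = F & T = F
So Statement 2 is false.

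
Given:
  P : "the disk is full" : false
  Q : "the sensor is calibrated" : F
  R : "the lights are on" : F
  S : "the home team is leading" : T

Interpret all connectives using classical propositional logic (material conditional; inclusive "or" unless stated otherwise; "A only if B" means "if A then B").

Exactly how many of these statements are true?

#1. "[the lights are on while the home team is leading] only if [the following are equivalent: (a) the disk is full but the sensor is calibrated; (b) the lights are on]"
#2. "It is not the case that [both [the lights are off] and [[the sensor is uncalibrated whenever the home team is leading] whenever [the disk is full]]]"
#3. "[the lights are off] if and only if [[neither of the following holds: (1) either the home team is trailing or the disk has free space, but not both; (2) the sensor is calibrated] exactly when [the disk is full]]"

2

#1: Formalization: (R ∧ S) → ((P ∧ Q) ↔ R)

R ∧ S = F ∧ T = F
P ∧ Q = F ∧ F = F
(P ∧ Q) ↔ R = F ↔ F = T
(R ∧ S) → ((P ∧ Q) ↔ R) = F → T = T
So #1 is true.

#2: In symbols: ¬(¬R ∧ (P → (S → ¬Q)))

¬R = ¬F = T
¬Q = ¬F = T
S → ¬Q = T → T = T
P → (S → ¬Q) = F → T = T
¬R ∧ (P → (S → ¬Q)) = T ∧ T = T
¬(¬R ∧ (P → (S → ¬Q))) = ¬T = F
Thus #2 is false.

#3: Formalization: ¬R ↔ (((¬S ⊕ ¬P) ↓ Q) ↔ P)

¬R = ¬F = T
¬S = ¬T = F
¬P = ¬F = T
¬S ⊕ ¬P = F ⊕ T = T
(¬S ⊕ ¬P) ↓ Q = T ↓ F = F
((¬S ⊕ ¬P) ↓ Q) ↔ P = F ↔ F = T
¬R ↔ (((¬S ⊕ ¬P) ↓ Q) ↔ P) = T ↔ T = T
So #3 is true.

True statements: 2 (#1, #3).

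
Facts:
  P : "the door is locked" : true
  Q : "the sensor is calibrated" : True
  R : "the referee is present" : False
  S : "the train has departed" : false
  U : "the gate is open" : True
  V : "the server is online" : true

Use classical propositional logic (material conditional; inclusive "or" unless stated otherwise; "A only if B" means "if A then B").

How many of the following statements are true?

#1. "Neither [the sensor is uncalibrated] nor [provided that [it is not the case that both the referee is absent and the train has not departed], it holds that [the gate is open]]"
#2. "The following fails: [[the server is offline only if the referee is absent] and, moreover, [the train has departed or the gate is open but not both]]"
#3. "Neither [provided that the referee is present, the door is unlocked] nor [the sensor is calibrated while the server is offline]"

0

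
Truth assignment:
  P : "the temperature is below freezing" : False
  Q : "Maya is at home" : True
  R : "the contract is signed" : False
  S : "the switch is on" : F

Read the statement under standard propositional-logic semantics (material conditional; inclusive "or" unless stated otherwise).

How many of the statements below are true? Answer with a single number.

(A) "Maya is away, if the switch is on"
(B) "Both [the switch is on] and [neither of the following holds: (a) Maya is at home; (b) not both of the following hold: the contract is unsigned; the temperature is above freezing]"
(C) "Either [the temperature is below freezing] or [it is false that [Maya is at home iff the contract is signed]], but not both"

2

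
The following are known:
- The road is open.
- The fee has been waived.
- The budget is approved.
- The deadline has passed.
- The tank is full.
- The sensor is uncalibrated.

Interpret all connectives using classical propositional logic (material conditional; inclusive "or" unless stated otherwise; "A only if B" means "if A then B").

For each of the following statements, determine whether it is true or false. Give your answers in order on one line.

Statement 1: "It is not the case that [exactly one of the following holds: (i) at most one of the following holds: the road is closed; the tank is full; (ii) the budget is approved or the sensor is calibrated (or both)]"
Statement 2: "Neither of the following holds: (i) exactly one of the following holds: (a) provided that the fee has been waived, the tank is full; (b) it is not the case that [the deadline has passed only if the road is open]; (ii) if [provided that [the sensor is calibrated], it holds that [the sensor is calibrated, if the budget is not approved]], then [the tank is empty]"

Let Q = "the road is closed" (F), R = "the tank is full" (T), V = "the budget is approved" (T), K = "the sensor is calibrated" (F), H = "the fee has been waived" (T), N = "the deadline has passed" (T).

Statement 1: Formalization: ¬((Q ↑ R) ⊕ (V ∨ K))

Q ↑ R = F ↑ T = T
V ∨ K = T ∨ F = T
(Q ↑ R) ⊕ (V ∨ K) = T ⊕ T = F
¬((Q ↑ R) ⊕ (V ∨ K)) = ¬F = T
Thus Statement 1 is true.

Statement 2: Formalization: ((H → R) ⊕ ¬(N → ¬Q)) ↓ ((K → (¬V → K)) → ¬R)

H → R = T → T = T
¬Q = ¬F = T
N → ¬Q = T → T = T
¬(N → ¬Q) = ¬T = F
(H → R) ⊕ ¬(N → ¬Q) = T ⊕ F = T
¬V = ¬T = F
¬V → K = F → F = T
K → (¬V → K) = F → T = T
¬R = ¬T = F
(K → (¬V → K)) → ¬R = T → F = F
((H → R) ⊕ ¬(N → ¬Q)) ↓ ((K → (¬V → K)) → ¬R) = T ↓ F = F
Hence Statement 2 is false.

Statement 1 True / Statement 2 False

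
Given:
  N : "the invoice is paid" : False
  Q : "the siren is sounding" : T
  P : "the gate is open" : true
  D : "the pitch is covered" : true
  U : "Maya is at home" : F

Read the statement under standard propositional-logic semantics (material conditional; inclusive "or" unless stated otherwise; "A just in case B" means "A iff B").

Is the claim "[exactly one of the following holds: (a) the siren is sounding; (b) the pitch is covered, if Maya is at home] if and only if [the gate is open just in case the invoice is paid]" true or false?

The statement is true.

This is (Q xor (U -> D)) <-> (P <-> N).

U -> D = F -> T = T
Q xor (U -> D) = T xor T = F
P <-> N = T <-> F = F
(Q xor (U -> D)) <-> (P <-> N) = F <-> F = T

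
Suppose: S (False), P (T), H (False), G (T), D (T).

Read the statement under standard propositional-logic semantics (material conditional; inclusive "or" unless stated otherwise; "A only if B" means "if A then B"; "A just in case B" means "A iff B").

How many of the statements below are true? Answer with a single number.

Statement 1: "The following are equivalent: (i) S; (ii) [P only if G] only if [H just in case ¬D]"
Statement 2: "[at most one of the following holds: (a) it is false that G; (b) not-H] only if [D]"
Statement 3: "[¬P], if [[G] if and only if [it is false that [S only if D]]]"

Statement 1: In symbols: S iff ((P -> G) -> (H iff not D))

P -> G = True -> True = True
not D = not True = False
H iff not D = False iff False = True
(P -> G) -> (H iff not D) = True -> True = True
S iff ((P -> G) -> (H iff not D)) = False iff True = False
So Statement 1 is false.

Statement 2: This is (not G nand not H) -> D.

not G = not True = False
not H = not False = True
not G nand not H = False nand True = True
(not G nand not H) -> D = True -> True = True
So Statement 2 is true.

Statement 3: This is (G iff not (S -> D)) -> not P.

S -> D = False -> True = True
not (S -> D) = not True = False
G iff not (S -> D) = True iff False = False
not P = not True = False
(G iff not (S -> D)) -> not P = False -> False = True
Thus Statement 3 is true.

True statements: 2 (Statement 2, Statement 3).

2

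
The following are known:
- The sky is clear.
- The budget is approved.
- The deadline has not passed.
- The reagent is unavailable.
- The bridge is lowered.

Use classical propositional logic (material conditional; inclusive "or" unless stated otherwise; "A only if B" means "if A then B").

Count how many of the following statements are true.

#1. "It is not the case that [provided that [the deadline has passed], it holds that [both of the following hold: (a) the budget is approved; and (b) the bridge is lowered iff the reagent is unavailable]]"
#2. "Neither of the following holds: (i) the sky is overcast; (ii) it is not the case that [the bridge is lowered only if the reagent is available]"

Let H = "the deadline has passed" (False), Q = "the budget is approved" (True), S = "the bridge is raised" (False), D = "the reagent is available" (False), L = "the sky is overcast" (False).

#1: This is not (H -> (Q and (not S iff not D))).

not S = not False = True
not D = not False = True
not S iff not D = True iff True = True
Q and (not S iff not D) = True and True = True
H -> (Q and (not S iff not D)) = False -> True = True
not (H -> (Q and (not S iff not D))) = not True = False
So #1 is false.

#2: This is L nor not (not S -> D).

not S = not False = True
not S -> D = True -> False = False
not (not S -> D) = not False = True
L nor not (not S -> D) = False nor True = False
Hence #2 is false.

0 of the 2 statements are true (none).

0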